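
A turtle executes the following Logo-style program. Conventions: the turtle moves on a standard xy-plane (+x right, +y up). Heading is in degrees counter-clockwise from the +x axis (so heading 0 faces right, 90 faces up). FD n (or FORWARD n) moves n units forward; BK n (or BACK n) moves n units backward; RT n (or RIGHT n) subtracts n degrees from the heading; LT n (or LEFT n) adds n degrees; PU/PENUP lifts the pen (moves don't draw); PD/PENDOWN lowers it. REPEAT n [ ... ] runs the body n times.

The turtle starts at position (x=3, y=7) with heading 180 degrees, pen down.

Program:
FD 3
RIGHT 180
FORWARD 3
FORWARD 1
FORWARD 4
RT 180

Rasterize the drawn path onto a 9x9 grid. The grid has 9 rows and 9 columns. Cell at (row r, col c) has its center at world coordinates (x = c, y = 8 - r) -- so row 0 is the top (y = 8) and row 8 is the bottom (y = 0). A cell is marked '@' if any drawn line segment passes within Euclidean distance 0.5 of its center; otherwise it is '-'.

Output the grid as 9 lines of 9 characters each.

Answer: ---------
@@@@@@@@@
---------
---------
---------
---------
---------
---------
---------

Derivation:
Segment 0: (3,7) -> (0,7)
Segment 1: (0,7) -> (3,7)
Segment 2: (3,7) -> (4,7)
Segment 3: (4,7) -> (8,7)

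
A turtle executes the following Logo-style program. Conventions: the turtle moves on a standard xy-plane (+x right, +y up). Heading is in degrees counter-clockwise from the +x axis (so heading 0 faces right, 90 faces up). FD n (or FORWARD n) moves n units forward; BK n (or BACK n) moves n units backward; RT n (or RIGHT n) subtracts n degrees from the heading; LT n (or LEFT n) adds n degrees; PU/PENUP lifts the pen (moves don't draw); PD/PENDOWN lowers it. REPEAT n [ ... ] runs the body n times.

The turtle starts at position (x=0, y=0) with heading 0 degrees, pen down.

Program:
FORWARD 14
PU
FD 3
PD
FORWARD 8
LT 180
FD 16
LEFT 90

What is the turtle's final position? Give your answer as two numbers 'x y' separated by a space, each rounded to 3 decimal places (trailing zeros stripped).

Answer: 9 0

Derivation:
Executing turtle program step by step:
Start: pos=(0,0), heading=0, pen down
FD 14: (0,0) -> (14,0) [heading=0, draw]
PU: pen up
FD 3: (14,0) -> (17,0) [heading=0, move]
PD: pen down
FD 8: (17,0) -> (25,0) [heading=0, draw]
LT 180: heading 0 -> 180
FD 16: (25,0) -> (9,0) [heading=180, draw]
LT 90: heading 180 -> 270
Final: pos=(9,0), heading=270, 3 segment(s) drawn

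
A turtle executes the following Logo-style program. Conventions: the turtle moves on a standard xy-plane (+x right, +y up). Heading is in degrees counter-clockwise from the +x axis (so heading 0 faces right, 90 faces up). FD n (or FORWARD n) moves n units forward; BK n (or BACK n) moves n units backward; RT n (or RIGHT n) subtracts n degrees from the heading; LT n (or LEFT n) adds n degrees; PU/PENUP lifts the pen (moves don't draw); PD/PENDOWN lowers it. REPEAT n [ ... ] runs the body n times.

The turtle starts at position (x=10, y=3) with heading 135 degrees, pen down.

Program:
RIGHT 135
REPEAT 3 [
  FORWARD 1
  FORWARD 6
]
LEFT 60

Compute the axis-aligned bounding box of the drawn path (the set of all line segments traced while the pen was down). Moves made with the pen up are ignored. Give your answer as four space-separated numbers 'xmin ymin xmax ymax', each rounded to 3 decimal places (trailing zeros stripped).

Executing turtle program step by step:
Start: pos=(10,3), heading=135, pen down
RT 135: heading 135 -> 0
REPEAT 3 [
  -- iteration 1/3 --
  FD 1: (10,3) -> (11,3) [heading=0, draw]
  FD 6: (11,3) -> (17,3) [heading=0, draw]
  -- iteration 2/3 --
  FD 1: (17,3) -> (18,3) [heading=0, draw]
  FD 6: (18,3) -> (24,3) [heading=0, draw]
  -- iteration 3/3 --
  FD 1: (24,3) -> (25,3) [heading=0, draw]
  FD 6: (25,3) -> (31,3) [heading=0, draw]
]
LT 60: heading 0 -> 60
Final: pos=(31,3), heading=60, 6 segment(s) drawn

Segment endpoints: x in {10, 11, 17, 18, 24, 25, 31}, y in {3}
xmin=10, ymin=3, xmax=31, ymax=3

Answer: 10 3 31 3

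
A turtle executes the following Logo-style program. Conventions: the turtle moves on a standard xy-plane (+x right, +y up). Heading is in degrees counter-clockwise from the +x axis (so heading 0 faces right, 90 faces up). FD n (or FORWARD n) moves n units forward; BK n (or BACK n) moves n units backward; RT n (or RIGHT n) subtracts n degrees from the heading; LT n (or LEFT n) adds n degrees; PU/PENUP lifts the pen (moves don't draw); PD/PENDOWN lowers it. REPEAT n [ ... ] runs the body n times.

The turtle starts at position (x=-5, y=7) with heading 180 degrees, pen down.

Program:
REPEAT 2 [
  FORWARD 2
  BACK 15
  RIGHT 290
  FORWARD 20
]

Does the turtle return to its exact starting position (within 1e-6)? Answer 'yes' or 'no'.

Executing turtle program step by step:
Start: pos=(-5,7), heading=180, pen down
REPEAT 2 [
  -- iteration 1/2 --
  FD 2: (-5,7) -> (-7,7) [heading=180, draw]
  BK 15: (-7,7) -> (8,7) [heading=180, draw]
  RT 290: heading 180 -> 250
  FD 20: (8,7) -> (1.16,-11.794) [heading=250, draw]
  -- iteration 2/2 --
  FD 2: (1.16,-11.794) -> (0.476,-13.673) [heading=250, draw]
  BK 15: (0.476,-13.673) -> (5.606,0.422) [heading=250, draw]
  RT 290: heading 250 -> 320
  FD 20: (5.606,0.422) -> (20.927,-12.434) [heading=320, draw]
]
Final: pos=(20.927,-12.434), heading=320, 6 segment(s) drawn

Start position: (-5, 7)
Final position: (20.927, -12.434)
Distance = 32.402; >= 1e-6 -> NOT closed

Answer: no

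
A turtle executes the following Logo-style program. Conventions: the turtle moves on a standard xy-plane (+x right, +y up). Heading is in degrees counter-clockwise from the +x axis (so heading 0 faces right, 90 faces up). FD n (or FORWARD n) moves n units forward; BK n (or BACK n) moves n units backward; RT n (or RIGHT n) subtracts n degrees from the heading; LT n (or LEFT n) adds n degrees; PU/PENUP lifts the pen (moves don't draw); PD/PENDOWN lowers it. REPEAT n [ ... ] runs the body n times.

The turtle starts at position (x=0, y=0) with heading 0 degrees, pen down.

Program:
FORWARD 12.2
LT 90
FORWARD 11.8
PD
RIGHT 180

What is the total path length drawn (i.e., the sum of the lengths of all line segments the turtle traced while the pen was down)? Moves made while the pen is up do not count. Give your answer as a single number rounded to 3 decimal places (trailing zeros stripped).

Answer: 24

Derivation:
Executing turtle program step by step:
Start: pos=(0,0), heading=0, pen down
FD 12.2: (0,0) -> (12.2,0) [heading=0, draw]
LT 90: heading 0 -> 90
FD 11.8: (12.2,0) -> (12.2,11.8) [heading=90, draw]
PD: pen down
RT 180: heading 90 -> 270
Final: pos=(12.2,11.8), heading=270, 2 segment(s) drawn

Segment lengths:
  seg 1: (0,0) -> (12.2,0), length = 12.2
  seg 2: (12.2,0) -> (12.2,11.8), length = 11.8
Total = 24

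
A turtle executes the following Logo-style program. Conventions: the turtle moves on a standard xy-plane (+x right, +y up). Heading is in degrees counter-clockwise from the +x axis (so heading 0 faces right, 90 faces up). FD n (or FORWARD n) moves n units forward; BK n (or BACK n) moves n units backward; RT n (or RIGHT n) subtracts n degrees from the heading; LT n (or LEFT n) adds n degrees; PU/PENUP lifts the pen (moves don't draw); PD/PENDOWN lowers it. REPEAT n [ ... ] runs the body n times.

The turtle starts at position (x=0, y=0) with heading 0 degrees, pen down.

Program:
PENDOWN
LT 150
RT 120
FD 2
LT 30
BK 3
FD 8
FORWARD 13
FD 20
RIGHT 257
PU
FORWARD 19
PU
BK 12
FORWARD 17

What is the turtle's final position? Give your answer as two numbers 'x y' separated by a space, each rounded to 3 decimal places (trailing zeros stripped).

Executing turtle program step by step:
Start: pos=(0,0), heading=0, pen down
PD: pen down
LT 150: heading 0 -> 150
RT 120: heading 150 -> 30
FD 2: (0,0) -> (1.732,1) [heading=30, draw]
LT 30: heading 30 -> 60
BK 3: (1.732,1) -> (0.232,-1.598) [heading=60, draw]
FD 8: (0.232,-1.598) -> (4.232,5.33) [heading=60, draw]
FD 13: (4.232,5.33) -> (10.732,16.588) [heading=60, draw]
FD 20: (10.732,16.588) -> (20.732,33.909) [heading=60, draw]
RT 257: heading 60 -> 163
PU: pen up
FD 19: (20.732,33.909) -> (2.562,39.464) [heading=163, move]
PU: pen up
BK 12: (2.562,39.464) -> (14.038,35.956) [heading=163, move]
FD 17: (14.038,35.956) -> (-2.219,40.926) [heading=163, move]
Final: pos=(-2.219,40.926), heading=163, 5 segment(s) drawn

Answer: -2.219 40.926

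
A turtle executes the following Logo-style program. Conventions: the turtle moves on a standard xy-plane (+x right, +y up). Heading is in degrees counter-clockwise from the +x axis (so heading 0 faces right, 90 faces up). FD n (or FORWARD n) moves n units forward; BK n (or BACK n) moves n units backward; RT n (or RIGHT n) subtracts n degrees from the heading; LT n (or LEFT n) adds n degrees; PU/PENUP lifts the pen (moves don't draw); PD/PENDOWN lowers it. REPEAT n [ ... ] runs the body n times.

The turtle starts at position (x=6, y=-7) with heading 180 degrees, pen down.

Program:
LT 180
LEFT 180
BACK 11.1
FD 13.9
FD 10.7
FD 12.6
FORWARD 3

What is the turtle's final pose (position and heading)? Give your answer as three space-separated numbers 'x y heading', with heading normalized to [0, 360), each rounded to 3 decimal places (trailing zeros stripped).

Executing turtle program step by step:
Start: pos=(6,-7), heading=180, pen down
LT 180: heading 180 -> 0
LT 180: heading 0 -> 180
BK 11.1: (6,-7) -> (17.1,-7) [heading=180, draw]
FD 13.9: (17.1,-7) -> (3.2,-7) [heading=180, draw]
FD 10.7: (3.2,-7) -> (-7.5,-7) [heading=180, draw]
FD 12.6: (-7.5,-7) -> (-20.1,-7) [heading=180, draw]
FD 3: (-20.1,-7) -> (-23.1,-7) [heading=180, draw]
Final: pos=(-23.1,-7), heading=180, 5 segment(s) drawn

Answer: -23.1 -7 180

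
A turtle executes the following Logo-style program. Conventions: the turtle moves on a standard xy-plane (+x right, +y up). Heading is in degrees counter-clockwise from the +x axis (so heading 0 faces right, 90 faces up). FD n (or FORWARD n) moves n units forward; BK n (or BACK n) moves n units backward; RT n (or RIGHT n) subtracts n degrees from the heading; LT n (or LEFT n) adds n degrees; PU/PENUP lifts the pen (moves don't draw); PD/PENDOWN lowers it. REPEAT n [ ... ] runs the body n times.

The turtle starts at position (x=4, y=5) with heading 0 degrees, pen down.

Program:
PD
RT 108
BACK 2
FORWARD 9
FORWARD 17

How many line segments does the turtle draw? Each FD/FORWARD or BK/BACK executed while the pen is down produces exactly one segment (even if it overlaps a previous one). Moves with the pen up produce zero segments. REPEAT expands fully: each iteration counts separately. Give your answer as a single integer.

Executing turtle program step by step:
Start: pos=(4,5), heading=0, pen down
PD: pen down
RT 108: heading 0 -> 252
BK 2: (4,5) -> (4.618,6.902) [heading=252, draw]
FD 9: (4.618,6.902) -> (1.837,-1.657) [heading=252, draw]
FD 17: (1.837,-1.657) -> (-3.416,-17.825) [heading=252, draw]
Final: pos=(-3.416,-17.825), heading=252, 3 segment(s) drawn
Segments drawn: 3

Answer: 3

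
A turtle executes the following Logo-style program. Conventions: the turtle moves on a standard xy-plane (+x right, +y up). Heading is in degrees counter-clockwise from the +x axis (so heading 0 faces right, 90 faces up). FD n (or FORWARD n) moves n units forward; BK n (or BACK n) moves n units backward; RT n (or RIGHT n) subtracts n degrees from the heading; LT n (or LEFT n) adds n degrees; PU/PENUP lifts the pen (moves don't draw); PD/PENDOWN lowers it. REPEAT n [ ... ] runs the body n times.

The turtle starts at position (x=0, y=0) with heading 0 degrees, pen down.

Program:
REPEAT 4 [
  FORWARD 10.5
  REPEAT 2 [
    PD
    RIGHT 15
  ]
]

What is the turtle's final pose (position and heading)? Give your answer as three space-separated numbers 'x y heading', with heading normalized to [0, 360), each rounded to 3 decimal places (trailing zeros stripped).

Executing turtle program step by step:
Start: pos=(0,0), heading=0, pen down
REPEAT 4 [
  -- iteration 1/4 --
  FD 10.5: (0,0) -> (10.5,0) [heading=0, draw]
  REPEAT 2 [
    -- iteration 1/2 --
    PD: pen down
    RT 15: heading 0 -> 345
    -- iteration 2/2 --
    PD: pen down
    RT 15: heading 345 -> 330
  ]
  -- iteration 2/4 --
  FD 10.5: (10.5,0) -> (19.593,-5.25) [heading=330, draw]
  REPEAT 2 [
    -- iteration 1/2 --
    PD: pen down
    RT 15: heading 330 -> 315
    -- iteration 2/2 --
    PD: pen down
    RT 15: heading 315 -> 300
  ]
  -- iteration 3/4 --
  FD 10.5: (19.593,-5.25) -> (24.843,-14.343) [heading=300, draw]
  REPEAT 2 [
    -- iteration 1/2 --
    PD: pen down
    RT 15: heading 300 -> 285
    -- iteration 2/2 --
    PD: pen down
    RT 15: heading 285 -> 270
  ]
  -- iteration 4/4 --
  FD 10.5: (24.843,-14.343) -> (24.843,-24.843) [heading=270, draw]
  REPEAT 2 [
    -- iteration 1/2 --
    PD: pen down
    RT 15: heading 270 -> 255
    -- iteration 2/2 --
    PD: pen down
    RT 15: heading 255 -> 240
  ]
]
Final: pos=(24.843,-24.843), heading=240, 4 segment(s) drawn

Answer: 24.843 -24.843 240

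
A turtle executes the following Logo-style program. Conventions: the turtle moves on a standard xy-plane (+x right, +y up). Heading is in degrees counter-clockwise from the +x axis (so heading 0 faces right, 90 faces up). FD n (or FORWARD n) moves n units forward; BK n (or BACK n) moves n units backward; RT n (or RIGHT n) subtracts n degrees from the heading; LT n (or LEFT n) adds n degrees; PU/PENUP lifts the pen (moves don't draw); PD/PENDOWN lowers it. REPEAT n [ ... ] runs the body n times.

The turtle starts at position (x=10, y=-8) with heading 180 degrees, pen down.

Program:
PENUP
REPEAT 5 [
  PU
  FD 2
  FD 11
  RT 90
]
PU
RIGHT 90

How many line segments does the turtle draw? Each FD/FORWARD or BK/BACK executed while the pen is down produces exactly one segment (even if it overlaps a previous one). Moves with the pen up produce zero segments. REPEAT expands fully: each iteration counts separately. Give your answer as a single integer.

Answer: 0

Derivation:
Executing turtle program step by step:
Start: pos=(10,-8), heading=180, pen down
PU: pen up
REPEAT 5 [
  -- iteration 1/5 --
  PU: pen up
  FD 2: (10,-8) -> (8,-8) [heading=180, move]
  FD 11: (8,-8) -> (-3,-8) [heading=180, move]
  RT 90: heading 180 -> 90
  -- iteration 2/5 --
  PU: pen up
  FD 2: (-3,-8) -> (-3,-6) [heading=90, move]
  FD 11: (-3,-6) -> (-3,5) [heading=90, move]
  RT 90: heading 90 -> 0
  -- iteration 3/5 --
  PU: pen up
  FD 2: (-3,5) -> (-1,5) [heading=0, move]
  FD 11: (-1,5) -> (10,5) [heading=0, move]
  RT 90: heading 0 -> 270
  -- iteration 4/5 --
  PU: pen up
  FD 2: (10,5) -> (10,3) [heading=270, move]
  FD 11: (10,3) -> (10,-8) [heading=270, move]
  RT 90: heading 270 -> 180
  -- iteration 5/5 --
  PU: pen up
  FD 2: (10,-8) -> (8,-8) [heading=180, move]
  FD 11: (8,-8) -> (-3,-8) [heading=180, move]
  RT 90: heading 180 -> 90
]
PU: pen up
RT 90: heading 90 -> 0
Final: pos=(-3,-8), heading=0, 0 segment(s) drawn
Segments drawn: 0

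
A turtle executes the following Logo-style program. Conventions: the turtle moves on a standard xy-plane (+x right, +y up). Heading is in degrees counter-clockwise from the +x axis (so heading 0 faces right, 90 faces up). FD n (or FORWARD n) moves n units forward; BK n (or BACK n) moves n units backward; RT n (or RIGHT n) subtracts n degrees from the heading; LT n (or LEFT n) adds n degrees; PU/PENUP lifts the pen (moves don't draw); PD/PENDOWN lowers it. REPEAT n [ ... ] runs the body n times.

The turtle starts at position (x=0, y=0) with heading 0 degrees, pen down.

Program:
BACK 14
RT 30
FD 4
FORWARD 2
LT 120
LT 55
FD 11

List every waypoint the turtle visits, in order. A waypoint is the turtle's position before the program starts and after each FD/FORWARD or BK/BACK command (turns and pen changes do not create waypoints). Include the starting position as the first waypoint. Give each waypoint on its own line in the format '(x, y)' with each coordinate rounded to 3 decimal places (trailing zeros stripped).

Executing turtle program step by step:
Start: pos=(0,0), heading=0, pen down
BK 14: (0,0) -> (-14,0) [heading=0, draw]
RT 30: heading 0 -> 330
FD 4: (-14,0) -> (-10.536,-2) [heading=330, draw]
FD 2: (-10.536,-2) -> (-8.804,-3) [heading=330, draw]
LT 120: heading 330 -> 90
LT 55: heading 90 -> 145
FD 11: (-8.804,-3) -> (-17.815,3.309) [heading=145, draw]
Final: pos=(-17.815,3.309), heading=145, 4 segment(s) drawn
Waypoints (5 total):
(0, 0)
(-14, 0)
(-10.536, -2)
(-8.804, -3)
(-17.815, 3.309)

Answer: (0, 0)
(-14, 0)
(-10.536, -2)
(-8.804, -3)
(-17.815, 3.309)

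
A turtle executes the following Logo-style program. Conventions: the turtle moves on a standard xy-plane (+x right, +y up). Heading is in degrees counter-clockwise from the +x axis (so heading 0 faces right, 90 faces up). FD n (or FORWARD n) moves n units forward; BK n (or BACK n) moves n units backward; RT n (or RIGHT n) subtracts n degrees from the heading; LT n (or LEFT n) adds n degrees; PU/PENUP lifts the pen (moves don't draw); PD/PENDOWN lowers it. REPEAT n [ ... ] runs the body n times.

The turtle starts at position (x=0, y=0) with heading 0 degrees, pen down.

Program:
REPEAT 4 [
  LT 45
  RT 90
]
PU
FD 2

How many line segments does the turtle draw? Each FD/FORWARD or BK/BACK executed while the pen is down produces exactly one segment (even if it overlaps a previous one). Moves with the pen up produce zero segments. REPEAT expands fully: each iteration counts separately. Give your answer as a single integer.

Answer: 0

Derivation:
Executing turtle program step by step:
Start: pos=(0,0), heading=0, pen down
REPEAT 4 [
  -- iteration 1/4 --
  LT 45: heading 0 -> 45
  RT 90: heading 45 -> 315
  -- iteration 2/4 --
  LT 45: heading 315 -> 0
  RT 90: heading 0 -> 270
  -- iteration 3/4 --
  LT 45: heading 270 -> 315
  RT 90: heading 315 -> 225
  -- iteration 4/4 --
  LT 45: heading 225 -> 270
  RT 90: heading 270 -> 180
]
PU: pen up
FD 2: (0,0) -> (-2,0) [heading=180, move]
Final: pos=(-2,0), heading=180, 0 segment(s) drawn
Segments drawn: 0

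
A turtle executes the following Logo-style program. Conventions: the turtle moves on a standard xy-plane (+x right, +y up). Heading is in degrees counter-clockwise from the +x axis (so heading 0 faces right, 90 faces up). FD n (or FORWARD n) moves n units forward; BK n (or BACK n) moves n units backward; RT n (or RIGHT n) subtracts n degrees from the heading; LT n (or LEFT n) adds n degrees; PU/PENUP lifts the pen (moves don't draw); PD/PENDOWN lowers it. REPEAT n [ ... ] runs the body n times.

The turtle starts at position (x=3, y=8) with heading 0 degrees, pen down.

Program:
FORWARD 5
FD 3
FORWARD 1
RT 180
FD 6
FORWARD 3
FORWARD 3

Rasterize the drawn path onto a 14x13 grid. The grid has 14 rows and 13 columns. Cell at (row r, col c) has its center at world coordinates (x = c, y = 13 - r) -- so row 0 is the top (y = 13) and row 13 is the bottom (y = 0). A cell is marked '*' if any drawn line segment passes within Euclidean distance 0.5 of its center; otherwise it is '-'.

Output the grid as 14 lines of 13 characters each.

Answer: -------------
-------------
-------------
-------------
-------------
*************
-------------
-------------
-------------
-------------
-------------
-------------
-------------
-------------

Derivation:
Segment 0: (3,8) -> (8,8)
Segment 1: (8,8) -> (11,8)
Segment 2: (11,8) -> (12,8)
Segment 3: (12,8) -> (6,8)
Segment 4: (6,8) -> (3,8)
Segment 5: (3,8) -> (0,8)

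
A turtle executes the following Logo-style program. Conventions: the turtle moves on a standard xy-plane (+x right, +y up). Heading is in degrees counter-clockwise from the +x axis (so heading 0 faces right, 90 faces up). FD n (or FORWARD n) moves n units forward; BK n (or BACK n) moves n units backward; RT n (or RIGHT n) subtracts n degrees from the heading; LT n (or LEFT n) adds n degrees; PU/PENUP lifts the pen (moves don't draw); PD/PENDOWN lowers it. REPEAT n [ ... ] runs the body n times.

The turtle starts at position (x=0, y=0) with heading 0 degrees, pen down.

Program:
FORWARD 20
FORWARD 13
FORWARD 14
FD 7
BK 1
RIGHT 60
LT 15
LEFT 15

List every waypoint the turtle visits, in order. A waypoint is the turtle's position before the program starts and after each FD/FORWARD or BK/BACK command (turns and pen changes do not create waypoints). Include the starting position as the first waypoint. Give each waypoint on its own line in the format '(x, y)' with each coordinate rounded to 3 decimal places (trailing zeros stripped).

Answer: (0, 0)
(20, 0)
(33, 0)
(47, 0)
(54, 0)
(53, 0)

Derivation:
Executing turtle program step by step:
Start: pos=(0,0), heading=0, pen down
FD 20: (0,0) -> (20,0) [heading=0, draw]
FD 13: (20,0) -> (33,0) [heading=0, draw]
FD 14: (33,0) -> (47,0) [heading=0, draw]
FD 7: (47,0) -> (54,0) [heading=0, draw]
BK 1: (54,0) -> (53,0) [heading=0, draw]
RT 60: heading 0 -> 300
LT 15: heading 300 -> 315
LT 15: heading 315 -> 330
Final: pos=(53,0), heading=330, 5 segment(s) drawn
Waypoints (6 total):
(0, 0)
(20, 0)
(33, 0)
(47, 0)
(54, 0)
(53, 0)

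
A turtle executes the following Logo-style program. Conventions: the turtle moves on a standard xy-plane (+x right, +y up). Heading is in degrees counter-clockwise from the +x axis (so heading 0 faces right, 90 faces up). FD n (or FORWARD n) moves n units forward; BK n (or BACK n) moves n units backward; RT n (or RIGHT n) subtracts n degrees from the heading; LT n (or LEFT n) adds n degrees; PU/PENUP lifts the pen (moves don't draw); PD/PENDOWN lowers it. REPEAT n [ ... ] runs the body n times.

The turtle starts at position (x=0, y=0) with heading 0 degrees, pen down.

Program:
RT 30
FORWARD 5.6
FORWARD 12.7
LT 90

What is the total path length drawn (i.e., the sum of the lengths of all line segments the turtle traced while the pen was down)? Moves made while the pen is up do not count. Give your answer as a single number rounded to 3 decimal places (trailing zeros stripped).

Answer: 18.3

Derivation:
Executing turtle program step by step:
Start: pos=(0,0), heading=0, pen down
RT 30: heading 0 -> 330
FD 5.6: (0,0) -> (4.85,-2.8) [heading=330, draw]
FD 12.7: (4.85,-2.8) -> (15.848,-9.15) [heading=330, draw]
LT 90: heading 330 -> 60
Final: pos=(15.848,-9.15), heading=60, 2 segment(s) drawn

Segment lengths:
  seg 1: (0,0) -> (4.85,-2.8), length = 5.6
  seg 2: (4.85,-2.8) -> (15.848,-9.15), length = 12.7
Total = 18.3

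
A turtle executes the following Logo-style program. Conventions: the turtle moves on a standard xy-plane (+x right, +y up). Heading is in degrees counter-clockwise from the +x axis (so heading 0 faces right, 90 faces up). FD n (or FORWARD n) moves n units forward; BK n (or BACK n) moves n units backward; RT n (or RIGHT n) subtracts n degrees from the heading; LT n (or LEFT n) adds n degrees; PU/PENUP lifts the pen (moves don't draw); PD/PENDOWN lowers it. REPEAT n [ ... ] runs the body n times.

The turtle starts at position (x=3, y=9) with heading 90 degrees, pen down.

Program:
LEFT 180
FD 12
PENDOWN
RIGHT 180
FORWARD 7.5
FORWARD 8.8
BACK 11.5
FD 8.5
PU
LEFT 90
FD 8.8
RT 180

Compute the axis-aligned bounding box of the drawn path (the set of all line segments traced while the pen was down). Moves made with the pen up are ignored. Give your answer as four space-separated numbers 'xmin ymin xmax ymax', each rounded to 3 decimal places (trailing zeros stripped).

Executing turtle program step by step:
Start: pos=(3,9), heading=90, pen down
LT 180: heading 90 -> 270
FD 12: (3,9) -> (3,-3) [heading=270, draw]
PD: pen down
RT 180: heading 270 -> 90
FD 7.5: (3,-3) -> (3,4.5) [heading=90, draw]
FD 8.8: (3,4.5) -> (3,13.3) [heading=90, draw]
BK 11.5: (3,13.3) -> (3,1.8) [heading=90, draw]
FD 8.5: (3,1.8) -> (3,10.3) [heading=90, draw]
PU: pen up
LT 90: heading 90 -> 180
FD 8.8: (3,10.3) -> (-5.8,10.3) [heading=180, move]
RT 180: heading 180 -> 0
Final: pos=(-5.8,10.3), heading=0, 5 segment(s) drawn

Segment endpoints: x in {3, 3, 3, 3}, y in {-3, 1.8, 4.5, 9, 10.3, 13.3}
xmin=3, ymin=-3, xmax=3, ymax=13.3

Answer: 3 -3 3 13.3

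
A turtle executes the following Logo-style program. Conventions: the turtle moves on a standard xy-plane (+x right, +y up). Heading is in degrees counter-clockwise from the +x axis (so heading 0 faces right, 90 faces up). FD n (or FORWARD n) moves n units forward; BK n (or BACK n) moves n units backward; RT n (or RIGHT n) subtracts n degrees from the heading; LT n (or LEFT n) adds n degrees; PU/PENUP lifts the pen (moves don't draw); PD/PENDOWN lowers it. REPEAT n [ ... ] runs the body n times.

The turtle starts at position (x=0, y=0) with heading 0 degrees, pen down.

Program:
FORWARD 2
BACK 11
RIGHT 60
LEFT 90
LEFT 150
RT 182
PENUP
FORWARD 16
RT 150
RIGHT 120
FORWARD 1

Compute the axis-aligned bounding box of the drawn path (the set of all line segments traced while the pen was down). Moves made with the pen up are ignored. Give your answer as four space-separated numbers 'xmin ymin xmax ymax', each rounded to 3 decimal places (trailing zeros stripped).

Executing turtle program step by step:
Start: pos=(0,0), heading=0, pen down
FD 2: (0,0) -> (2,0) [heading=0, draw]
BK 11: (2,0) -> (-9,0) [heading=0, draw]
RT 60: heading 0 -> 300
LT 90: heading 300 -> 30
LT 150: heading 30 -> 180
RT 182: heading 180 -> 358
PU: pen up
FD 16: (-9,0) -> (6.99,-0.558) [heading=358, move]
RT 150: heading 358 -> 208
RT 120: heading 208 -> 88
FD 1: (6.99,-0.558) -> (7.025,0.441) [heading=88, move]
Final: pos=(7.025,0.441), heading=88, 2 segment(s) drawn

Segment endpoints: x in {-9, 0, 2}, y in {0}
xmin=-9, ymin=0, xmax=2, ymax=0

Answer: -9 0 2 0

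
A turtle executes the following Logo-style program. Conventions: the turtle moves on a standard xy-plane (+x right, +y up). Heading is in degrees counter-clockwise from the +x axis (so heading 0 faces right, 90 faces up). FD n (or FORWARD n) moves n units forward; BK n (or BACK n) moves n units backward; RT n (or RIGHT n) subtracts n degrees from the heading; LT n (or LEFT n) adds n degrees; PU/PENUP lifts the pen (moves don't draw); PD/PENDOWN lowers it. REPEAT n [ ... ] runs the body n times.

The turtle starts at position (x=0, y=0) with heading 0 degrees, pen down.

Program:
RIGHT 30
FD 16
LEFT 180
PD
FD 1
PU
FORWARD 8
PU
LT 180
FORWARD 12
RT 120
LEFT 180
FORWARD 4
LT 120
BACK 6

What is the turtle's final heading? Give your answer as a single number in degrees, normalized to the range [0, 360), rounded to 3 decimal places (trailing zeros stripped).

Executing turtle program step by step:
Start: pos=(0,0), heading=0, pen down
RT 30: heading 0 -> 330
FD 16: (0,0) -> (13.856,-8) [heading=330, draw]
LT 180: heading 330 -> 150
PD: pen down
FD 1: (13.856,-8) -> (12.99,-7.5) [heading=150, draw]
PU: pen up
FD 8: (12.99,-7.5) -> (6.062,-3.5) [heading=150, move]
PU: pen up
LT 180: heading 150 -> 330
FD 12: (6.062,-3.5) -> (16.454,-9.5) [heading=330, move]
RT 120: heading 330 -> 210
LT 180: heading 210 -> 30
FD 4: (16.454,-9.5) -> (19.919,-7.5) [heading=30, move]
LT 120: heading 30 -> 150
BK 6: (19.919,-7.5) -> (25.115,-10.5) [heading=150, move]
Final: pos=(25.115,-10.5), heading=150, 2 segment(s) drawn

Answer: 150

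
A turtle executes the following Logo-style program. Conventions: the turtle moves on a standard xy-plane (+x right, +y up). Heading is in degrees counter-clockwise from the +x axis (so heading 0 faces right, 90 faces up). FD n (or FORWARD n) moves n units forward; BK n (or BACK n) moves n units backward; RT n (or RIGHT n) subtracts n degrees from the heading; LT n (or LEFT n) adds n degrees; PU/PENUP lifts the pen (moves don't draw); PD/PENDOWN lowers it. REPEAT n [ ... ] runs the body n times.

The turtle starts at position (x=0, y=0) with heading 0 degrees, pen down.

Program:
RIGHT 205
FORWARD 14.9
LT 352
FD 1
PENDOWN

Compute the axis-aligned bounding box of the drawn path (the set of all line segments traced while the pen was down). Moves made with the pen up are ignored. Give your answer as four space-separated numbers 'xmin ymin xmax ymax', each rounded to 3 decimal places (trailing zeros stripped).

Answer: -14.343 0 0 6.842

Derivation:
Executing turtle program step by step:
Start: pos=(0,0), heading=0, pen down
RT 205: heading 0 -> 155
FD 14.9: (0,0) -> (-13.504,6.297) [heading=155, draw]
LT 352: heading 155 -> 147
FD 1: (-13.504,6.297) -> (-14.343,6.842) [heading=147, draw]
PD: pen down
Final: pos=(-14.343,6.842), heading=147, 2 segment(s) drawn

Segment endpoints: x in {-14.343, -13.504, 0}, y in {0, 6.297, 6.842}
xmin=-14.343, ymin=0, xmax=0, ymax=6.842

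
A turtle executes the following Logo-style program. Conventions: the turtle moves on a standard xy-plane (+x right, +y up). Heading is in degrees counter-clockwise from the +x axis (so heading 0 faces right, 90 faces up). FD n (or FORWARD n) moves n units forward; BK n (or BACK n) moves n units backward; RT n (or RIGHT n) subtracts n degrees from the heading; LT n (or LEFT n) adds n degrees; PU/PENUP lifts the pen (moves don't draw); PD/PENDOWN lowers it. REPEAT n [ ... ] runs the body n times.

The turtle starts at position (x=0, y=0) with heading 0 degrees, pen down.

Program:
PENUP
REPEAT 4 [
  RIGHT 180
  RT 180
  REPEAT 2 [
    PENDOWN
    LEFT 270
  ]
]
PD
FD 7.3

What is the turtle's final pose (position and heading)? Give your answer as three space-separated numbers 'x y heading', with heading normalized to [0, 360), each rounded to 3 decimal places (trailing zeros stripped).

Answer: 7.3 0 0

Derivation:
Executing turtle program step by step:
Start: pos=(0,0), heading=0, pen down
PU: pen up
REPEAT 4 [
  -- iteration 1/4 --
  RT 180: heading 0 -> 180
  RT 180: heading 180 -> 0
  REPEAT 2 [
    -- iteration 1/2 --
    PD: pen down
    LT 270: heading 0 -> 270
    -- iteration 2/2 --
    PD: pen down
    LT 270: heading 270 -> 180
  ]
  -- iteration 2/4 --
  RT 180: heading 180 -> 0
  RT 180: heading 0 -> 180
  REPEAT 2 [
    -- iteration 1/2 --
    PD: pen down
    LT 270: heading 180 -> 90
    -- iteration 2/2 --
    PD: pen down
    LT 270: heading 90 -> 0
  ]
  -- iteration 3/4 --
  RT 180: heading 0 -> 180
  RT 180: heading 180 -> 0
  REPEAT 2 [
    -- iteration 1/2 --
    PD: pen down
    LT 270: heading 0 -> 270
    -- iteration 2/2 --
    PD: pen down
    LT 270: heading 270 -> 180
  ]
  -- iteration 4/4 --
  RT 180: heading 180 -> 0
  RT 180: heading 0 -> 180
  REPEAT 2 [
    -- iteration 1/2 --
    PD: pen down
    LT 270: heading 180 -> 90
    -- iteration 2/2 --
    PD: pen down
    LT 270: heading 90 -> 0
  ]
]
PD: pen down
FD 7.3: (0,0) -> (7.3,0) [heading=0, draw]
Final: pos=(7.3,0), heading=0, 1 segment(s) drawn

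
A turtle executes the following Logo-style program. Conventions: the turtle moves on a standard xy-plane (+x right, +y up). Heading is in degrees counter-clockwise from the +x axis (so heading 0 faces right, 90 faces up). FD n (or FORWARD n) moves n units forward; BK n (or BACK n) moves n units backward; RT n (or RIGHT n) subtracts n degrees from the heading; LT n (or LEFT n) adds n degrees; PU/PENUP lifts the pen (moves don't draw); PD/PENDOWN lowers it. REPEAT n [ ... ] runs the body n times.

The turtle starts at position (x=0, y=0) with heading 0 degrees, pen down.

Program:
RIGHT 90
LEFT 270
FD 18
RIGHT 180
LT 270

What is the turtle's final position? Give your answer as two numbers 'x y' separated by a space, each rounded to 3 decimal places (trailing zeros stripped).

Executing turtle program step by step:
Start: pos=(0,0), heading=0, pen down
RT 90: heading 0 -> 270
LT 270: heading 270 -> 180
FD 18: (0,0) -> (-18,0) [heading=180, draw]
RT 180: heading 180 -> 0
LT 270: heading 0 -> 270
Final: pos=(-18,0), heading=270, 1 segment(s) drawn

Answer: -18 0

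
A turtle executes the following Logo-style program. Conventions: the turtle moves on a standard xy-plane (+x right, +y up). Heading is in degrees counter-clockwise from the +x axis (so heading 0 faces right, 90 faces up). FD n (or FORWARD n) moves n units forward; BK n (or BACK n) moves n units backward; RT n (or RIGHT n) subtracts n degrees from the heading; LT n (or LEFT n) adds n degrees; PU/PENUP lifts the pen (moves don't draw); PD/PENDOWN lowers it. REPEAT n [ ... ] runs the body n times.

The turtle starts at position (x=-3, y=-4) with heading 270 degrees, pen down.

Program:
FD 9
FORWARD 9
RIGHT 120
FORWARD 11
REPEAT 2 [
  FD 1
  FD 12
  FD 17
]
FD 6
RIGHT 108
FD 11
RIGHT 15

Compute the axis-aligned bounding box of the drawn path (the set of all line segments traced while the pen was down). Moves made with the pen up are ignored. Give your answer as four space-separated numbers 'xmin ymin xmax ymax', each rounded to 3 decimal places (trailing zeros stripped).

Answer: -69.684 -22 -3 23.86

Derivation:
Executing turtle program step by step:
Start: pos=(-3,-4), heading=270, pen down
FD 9: (-3,-4) -> (-3,-13) [heading=270, draw]
FD 9: (-3,-13) -> (-3,-22) [heading=270, draw]
RT 120: heading 270 -> 150
FD 11: (-3,-22) -> (-12.526,-16.5) [heading=150, draw]
REPEAT 2 [
  -- iteration 1/2 --
  FD 1: (-12.526,-16.5) -> (-13.392,-16) [heading=150, draw]
  FD 12: (-13.392,-16) -> (-23.785,-10) [heading=150, draw]
  FD 17: (-23.785,-10) -> (-38.507,-1.5) [heading=150, draw]
  -- iteration 2/2 --
  FD 1: (-38.507,-1.5) -> (-39.373,-1) [heading=150, draw]
  FD 12: (-39.373,-1) -> (-49.765,5) [heading=150, draw]
  FD 17: (-49.765,5) -> (-64.488,13.5) [heading=150, draw]
]
FD 6: (-64.488,13.5) -> (-69.684,16.5) [heading=150, draw]
RT 108: heading 150 -> 42
FD 11: (-69.684,16.5) -> (-61.509,23.86) [heading=42, draw]
RT 15: heading 42 -> 27
Final: pos=(-61.509,23.86), heading=27, 11 segment(s) drawn

Segment endpoints: x in {-69.684, -64.488, -61.509, -49.765, -39.373, -38.507, -23.785, -13.392, -12.526, -3, -3, -3}, y in {-22, -16.5, -16, -13, -10, -4, -1.5, -1, 5, 13.5, 16.5, 23.86}
xmin=-69.684, ymin=-22, xmax=-3, ymax=23.86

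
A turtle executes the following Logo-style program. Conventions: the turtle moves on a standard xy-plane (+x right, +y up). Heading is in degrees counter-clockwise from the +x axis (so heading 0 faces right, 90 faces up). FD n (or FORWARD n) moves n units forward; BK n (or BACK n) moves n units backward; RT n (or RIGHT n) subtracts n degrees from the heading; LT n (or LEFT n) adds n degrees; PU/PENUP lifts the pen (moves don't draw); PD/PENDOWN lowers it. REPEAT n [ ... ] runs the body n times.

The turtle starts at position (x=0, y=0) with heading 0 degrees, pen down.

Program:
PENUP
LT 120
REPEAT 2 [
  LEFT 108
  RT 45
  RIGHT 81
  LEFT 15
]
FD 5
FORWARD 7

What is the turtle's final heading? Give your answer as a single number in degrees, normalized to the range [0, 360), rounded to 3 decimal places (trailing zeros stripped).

Answer: 114

Derivation:
Executing turtle program step by step:
Start: pos=(0,0), heading=0, pen down
PU: pen up
LT 120: heading 0 -> 120
REPEAT 2 [
  -- iteration 1/2 --
  LT 108: heading 120 -> 228
  RT 45: heading 228 -> 183
  RT 81: heading 183 -> 102
  LT 15: heading 102 -> 117
  -- iteration 2/2 --
  LT 108: heading 117 -> 225
  RT 45: heading 225 -> 180
  RT 81: heading 180 -> 99
  LT 15: heading 99 -> 114
]
FD 5: (0,0) -> (-2.034,4.568) [heading=114, move]
FD 7: (-2.034,4.568) -> (-4.881,10.963) [heading=114, move]
Final: pos=(-4.881,10.963), heading=114, 0 segment(s) drawn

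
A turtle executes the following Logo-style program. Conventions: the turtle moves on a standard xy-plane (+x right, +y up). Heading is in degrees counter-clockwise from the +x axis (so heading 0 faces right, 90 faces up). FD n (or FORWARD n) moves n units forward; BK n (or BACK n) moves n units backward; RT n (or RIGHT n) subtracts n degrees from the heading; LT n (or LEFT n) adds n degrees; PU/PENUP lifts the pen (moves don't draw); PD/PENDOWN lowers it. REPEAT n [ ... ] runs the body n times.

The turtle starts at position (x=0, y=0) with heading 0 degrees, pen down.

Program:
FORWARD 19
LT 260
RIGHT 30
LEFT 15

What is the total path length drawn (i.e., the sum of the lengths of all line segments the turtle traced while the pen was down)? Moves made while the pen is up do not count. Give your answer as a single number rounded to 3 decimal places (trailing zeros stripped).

Executing turtle program step by step:
Start: pos=(0,0), heading=0, pen down
FD 19: (0,0) -> (19,0) [heading=0, draw]
LT 260: heading 0 -> 260
RT 30: heading 260 -> 230
LT 15: heading 230 -> 245
Final: pos=(19,0), heading=245, 1 segment(s) drawn

Segment lengths:
  seg 1: (0,0) -> (19,0), length = 19
Total = 19

Answer: 19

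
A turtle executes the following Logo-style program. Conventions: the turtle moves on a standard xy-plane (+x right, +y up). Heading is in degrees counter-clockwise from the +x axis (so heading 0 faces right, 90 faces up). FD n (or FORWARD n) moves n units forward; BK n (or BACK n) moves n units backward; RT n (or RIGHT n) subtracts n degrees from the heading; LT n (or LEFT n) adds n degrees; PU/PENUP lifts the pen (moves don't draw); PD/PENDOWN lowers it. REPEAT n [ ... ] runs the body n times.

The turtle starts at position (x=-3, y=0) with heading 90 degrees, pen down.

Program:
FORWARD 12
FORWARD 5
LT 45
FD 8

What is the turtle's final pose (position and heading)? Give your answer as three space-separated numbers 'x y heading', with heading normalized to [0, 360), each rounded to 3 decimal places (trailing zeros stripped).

Answer: -8.657 22.657 135

Derivation:
Executing turtle program step by step:
Start: pos=(-3,0), heading=90, pen down
FD 12: (-3,0) -> (-3,12) [heading=90, draw]
FD 5: (-3,12) -> (-3,17) [heading=90, draw]
LT 45: heading 90 -> 135
FD 8: (-3,17) -> (-8.657,22.657) [heading=135, draw]
Final: pos=(-8.657,22.657), heading=135, 3 segment(s) drawn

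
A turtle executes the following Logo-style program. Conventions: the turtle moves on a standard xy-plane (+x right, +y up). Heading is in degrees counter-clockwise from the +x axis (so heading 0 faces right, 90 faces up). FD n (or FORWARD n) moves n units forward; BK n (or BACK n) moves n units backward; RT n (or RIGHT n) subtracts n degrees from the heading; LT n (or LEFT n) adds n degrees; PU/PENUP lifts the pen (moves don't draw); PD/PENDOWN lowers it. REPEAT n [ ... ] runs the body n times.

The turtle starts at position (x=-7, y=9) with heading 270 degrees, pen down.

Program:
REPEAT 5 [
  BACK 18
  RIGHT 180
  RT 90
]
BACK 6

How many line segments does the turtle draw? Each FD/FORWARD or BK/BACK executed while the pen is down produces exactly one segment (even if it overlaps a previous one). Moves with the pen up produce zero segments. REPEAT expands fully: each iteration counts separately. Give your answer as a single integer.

Executing turtle program step by step:
Start: pos=(-7,9), heading=270, pen down
REPEAT 5 [
  -- iteration 1/5 --
  BK 18: (-7,9) -> (-7,27) [heading=270, draw]
  RT 180: heading 270 -> 90
  RT 90: heading 90 -> 0
  -- iteration 2/5 --
  BK 18: (-7,27) -> (-25,27) [heading=0, draw]
  RT 180: heading 0 -> 180
  RT 90: heading 180 -> 90
  -- iteration 3/5 --
  BK 18: (-25,27) -> (-25,9) [heading=90, draw]
  RT 180: heading 90 -> 270
  RT 90: heading 270 -> 180
  -- iteration 4/5 --
  BK 18: (-25,9) -> (-7,9) [heading=180, draw]
  RT 180: heading 180 -> 0
  RT 90: heading 0 -> 270
  -- iteration 5/5 --
  BK 18: (-7,9) -> (-7,27) [heading=270, draw]
  RT 180: heading 270 -> 90
  RT 90: heading 90 -> 0
]
BK 6: (-7,27) -> (-13,27) [heading=0, draw]
Final: pos=(-13,27), heading=0, 6 segment(s) drawn
Segments drawn: 6

Answer: 6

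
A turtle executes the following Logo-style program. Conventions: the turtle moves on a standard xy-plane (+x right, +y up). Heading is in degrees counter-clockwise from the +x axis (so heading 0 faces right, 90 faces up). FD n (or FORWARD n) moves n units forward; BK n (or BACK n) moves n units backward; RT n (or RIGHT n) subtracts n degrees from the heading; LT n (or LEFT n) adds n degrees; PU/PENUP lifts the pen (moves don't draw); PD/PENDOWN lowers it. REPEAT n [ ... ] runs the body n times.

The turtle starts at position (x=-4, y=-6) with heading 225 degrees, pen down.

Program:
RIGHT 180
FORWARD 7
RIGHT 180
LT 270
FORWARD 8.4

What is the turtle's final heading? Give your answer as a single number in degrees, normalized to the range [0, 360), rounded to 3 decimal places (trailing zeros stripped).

Answer: 135

Derivation:
Executing turtle program step by step:
Start: pos=(-4,-6), heading=225, pen down
RT 180: heading 225 -> 45
FD 7: (-4,-6) -> (0.95,-1.05) [heading=45, draw]
RT 180: heading 45 -> 225
LT 270: heading 225 -> 135
FD 8.4: (0.95,-1.05) -> (-4.99,4.889) [heading=135, draw]
Final: pos=(-4.99,4.889), heading=135, 2 segment(s) drawn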